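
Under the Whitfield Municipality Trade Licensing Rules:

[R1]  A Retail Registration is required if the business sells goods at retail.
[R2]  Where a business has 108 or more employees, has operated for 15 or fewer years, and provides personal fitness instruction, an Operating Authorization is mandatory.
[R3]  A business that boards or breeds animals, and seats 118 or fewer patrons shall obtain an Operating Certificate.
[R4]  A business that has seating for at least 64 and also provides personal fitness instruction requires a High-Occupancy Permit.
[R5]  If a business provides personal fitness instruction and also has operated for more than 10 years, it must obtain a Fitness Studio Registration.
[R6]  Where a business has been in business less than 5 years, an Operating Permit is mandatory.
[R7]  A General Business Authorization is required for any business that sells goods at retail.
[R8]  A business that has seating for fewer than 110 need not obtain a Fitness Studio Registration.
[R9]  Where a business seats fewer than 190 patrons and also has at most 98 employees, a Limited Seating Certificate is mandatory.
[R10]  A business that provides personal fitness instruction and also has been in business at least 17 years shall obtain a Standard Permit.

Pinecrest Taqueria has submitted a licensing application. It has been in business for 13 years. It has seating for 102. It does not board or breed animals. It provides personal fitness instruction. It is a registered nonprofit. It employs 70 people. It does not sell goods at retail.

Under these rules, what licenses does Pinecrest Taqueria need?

High-Occupancy Permit, Limited Seating Certificate

[R1] does not sell goods at retail → Retail Registration not required.
[R2] employees 70 < 108; years in business 13 ≤ 15; provides personal fitness instruction → Operating Authorization not required.
[R3] does not board or breed animals; seating 102 ≤ 118 → Operating Certificate not required.
[R4] seating 102 ≥ 64; provides personal fitness instruction → High-Occupancy Permit required.
[R5] provides personal fitness instruction; years in business 13 > 10 → Fitness Studio Registration required.
[R6] years in business 13 ≥ 5 → Operating Permit not required.
[R7] does not sell goods at retail → General Business Authorization not required.
[R8] seating 102 < 110 → exempt from Fitness Studio Registration.
[R9] seating 102 < 190; employees 70 ≤ 98 → Limited Seating Certificate required.
[R10] provides personal fitness instruction; years in business 13 < 17 → Standard Permit not required.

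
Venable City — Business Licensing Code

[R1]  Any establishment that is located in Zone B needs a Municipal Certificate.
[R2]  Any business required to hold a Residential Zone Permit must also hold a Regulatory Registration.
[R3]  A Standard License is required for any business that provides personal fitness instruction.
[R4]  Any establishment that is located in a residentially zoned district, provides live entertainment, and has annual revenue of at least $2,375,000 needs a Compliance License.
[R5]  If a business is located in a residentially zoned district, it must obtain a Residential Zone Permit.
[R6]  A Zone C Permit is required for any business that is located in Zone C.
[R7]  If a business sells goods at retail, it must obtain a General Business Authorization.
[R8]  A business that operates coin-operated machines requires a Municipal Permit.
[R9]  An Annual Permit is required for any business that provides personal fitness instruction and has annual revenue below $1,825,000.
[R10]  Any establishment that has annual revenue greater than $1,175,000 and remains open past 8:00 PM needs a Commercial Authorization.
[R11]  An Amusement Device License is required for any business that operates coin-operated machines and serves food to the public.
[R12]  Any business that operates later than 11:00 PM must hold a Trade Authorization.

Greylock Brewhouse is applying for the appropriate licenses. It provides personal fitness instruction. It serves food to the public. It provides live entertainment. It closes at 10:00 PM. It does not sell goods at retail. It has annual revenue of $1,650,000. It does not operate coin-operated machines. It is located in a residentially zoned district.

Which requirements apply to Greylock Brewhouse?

[R1] is located in a residentially zoned district (not: is located in Zone B) → Municipal Certificate not required.
[R2] Residential Zone Permit is required → Regulatory Registration also required.
[R3] provides personal fitness instruction → Standard License required.
[R4] is located in a residentially zoned district; provides live entertainment; revenue $1,650,000 < $2,375,000 → Compliance License not required.
[R5] is located in a residentially zoned district → Residential Zone Permit required.
[R6] is located in a residentially zoned district (not: is located in Zone C) → Zone C Permit not required.
[R7] does not sell goods at retail → General Business Authorization not required.
[R8] does not operate coin-operated machines → Municipal Permit not required.
[R9] provides personal fitness instruction; revenue $1,650,000 < $1,825,000 → Annual Permit required.
[R10] revenue $1,650,000 > $1,175,000; closes 10:00 PM, after 8:00 PM → Commercial Authorization required.
[R11] does not operate coin-operated machines; serves food to the public → Amusement Device License not required.
[R12] closes 10:00 PM, at/before 11:00 PM → Trade Authorization not required.

Annual Permit, Commercial Authorization, Regulatory Registration, Residential Zone Permit, Standard License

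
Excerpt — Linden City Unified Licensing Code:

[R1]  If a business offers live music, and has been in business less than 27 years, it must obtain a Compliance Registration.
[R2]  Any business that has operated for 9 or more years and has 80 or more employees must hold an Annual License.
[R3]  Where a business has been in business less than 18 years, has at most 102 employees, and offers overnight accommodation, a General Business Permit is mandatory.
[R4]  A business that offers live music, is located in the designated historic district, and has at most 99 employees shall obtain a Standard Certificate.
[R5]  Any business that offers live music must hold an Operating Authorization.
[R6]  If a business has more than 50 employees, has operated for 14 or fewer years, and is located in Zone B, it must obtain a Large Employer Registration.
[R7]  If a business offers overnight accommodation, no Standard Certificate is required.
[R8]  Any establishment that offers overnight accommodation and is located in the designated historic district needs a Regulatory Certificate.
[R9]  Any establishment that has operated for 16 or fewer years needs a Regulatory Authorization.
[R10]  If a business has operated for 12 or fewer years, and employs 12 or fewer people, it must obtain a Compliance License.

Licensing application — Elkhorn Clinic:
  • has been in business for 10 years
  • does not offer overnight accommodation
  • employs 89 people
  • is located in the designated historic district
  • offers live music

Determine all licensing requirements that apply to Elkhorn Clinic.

[R1] offers live music; years in business 10 < 27 → Compliance Registration required.
[R2] years in business 10 ≥ 9; employees 89 ≥ 80 → Annual License required.
[R3] years in business 10 < 18; employees 89 ≤ 102; does not offer overnight accommodation → General Business Permit not required.
[R4] offers live music; is located in the designated historic district; employees 89 ≤ 99 → Standard Certificate required.
[R5] offers live music → Operating Authorization required.
[R6] employees 89 > 50; years in business 10 ≤ 14; is located in the designated historic district (not: is located in Zone B) → Large Employer Registration not required.
[R7] does not offer overnight accommodation → Standard Certificate exemption does not apply.
[R8] does not offer overnight accommodation; is located in the designated historic district → Regulatory Certificate not required.
[R9] years in business 10 ≤ 16 → Regulatory Authorization required.
[R10] years in business 10 ≤ 12; employees 89 > 12 → Compliance License not required.

Annual License, Compliance Registration, Operating Authorization, Regulatory Authorization, Standard Certificate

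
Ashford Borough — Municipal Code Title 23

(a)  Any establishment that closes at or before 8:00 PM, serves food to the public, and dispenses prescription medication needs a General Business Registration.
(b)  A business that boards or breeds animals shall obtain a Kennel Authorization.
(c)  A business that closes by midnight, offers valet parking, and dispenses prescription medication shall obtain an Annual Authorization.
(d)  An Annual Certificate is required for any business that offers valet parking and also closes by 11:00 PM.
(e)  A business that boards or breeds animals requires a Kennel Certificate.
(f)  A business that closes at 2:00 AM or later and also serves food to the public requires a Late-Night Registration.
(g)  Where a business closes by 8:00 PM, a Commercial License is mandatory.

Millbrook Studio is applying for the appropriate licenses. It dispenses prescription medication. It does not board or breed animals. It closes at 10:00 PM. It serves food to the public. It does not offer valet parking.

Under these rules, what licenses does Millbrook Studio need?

(a) closes 10:00 PM, after 8:00 PM; serves food to the public; dispenses prescription medication → General Business Registration not required.
(b) does not board or breed animals → Kennel Authorization not required.
(c) closes 10:00 PM, at/before midnight; does not offer valet parking; dispenses prescription medication → Annual Authorization not required.
(d) does not offer valet parking; closes 10:00 PM, at/before 11:00 PM → Annual Certificate not required.
(e) does not board or breed animals → Kennel Certificate not required.
(f) closes 10:00 PM, at/before 2:00 AM; serves food to the public → Late-Night Registration not required.
(g) closes 10:00 PM, after 8:00 PM → Commercial License not required.

None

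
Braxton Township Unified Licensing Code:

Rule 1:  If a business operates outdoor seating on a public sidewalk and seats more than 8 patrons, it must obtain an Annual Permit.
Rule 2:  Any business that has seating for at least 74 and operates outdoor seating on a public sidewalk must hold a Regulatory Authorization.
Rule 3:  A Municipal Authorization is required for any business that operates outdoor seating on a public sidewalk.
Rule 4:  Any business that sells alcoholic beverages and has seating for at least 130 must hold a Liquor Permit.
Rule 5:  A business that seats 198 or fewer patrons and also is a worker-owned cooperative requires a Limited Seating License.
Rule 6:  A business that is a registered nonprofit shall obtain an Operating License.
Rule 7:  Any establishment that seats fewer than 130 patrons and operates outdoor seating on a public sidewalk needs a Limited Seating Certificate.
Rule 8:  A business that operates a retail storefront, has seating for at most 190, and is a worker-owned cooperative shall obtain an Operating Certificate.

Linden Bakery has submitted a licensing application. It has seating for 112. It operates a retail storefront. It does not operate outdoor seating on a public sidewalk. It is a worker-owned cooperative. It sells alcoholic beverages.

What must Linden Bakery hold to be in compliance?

Limited Seating License, Operating Certificate

Rule 1: does not operate outdoor seating on a public sidewalk; seating 112 > 8 → Annual Permit not required.
Rule 2: seating 112 ≥ 74; does not operate outdoor seating on a public sidewalk → Regulatory Authorization not required.
Rule 3: does not operate outdoor seating on a public sidewalk → Municipal Authorization not required.
Rule 4: sells alcoholic beverages; seating 112 < 130 → Liquor Permit not required.
Rule 5: seating 112 ≤ 198; is a worker-owned cooperative → Limited Seating License required.
Rule 6: is a worker-owned cooperative (not: is a registered nonprofit) → Operating License not required.
Rule 7: seating 112 < 130; does not operate outdoor seating on a public sidewalk → Limited Seating Certificate not required.
Rule 8: operates a retail storefront; seating 112 ≤ 190; is a worker-owned cooperative → Operating Certificate required.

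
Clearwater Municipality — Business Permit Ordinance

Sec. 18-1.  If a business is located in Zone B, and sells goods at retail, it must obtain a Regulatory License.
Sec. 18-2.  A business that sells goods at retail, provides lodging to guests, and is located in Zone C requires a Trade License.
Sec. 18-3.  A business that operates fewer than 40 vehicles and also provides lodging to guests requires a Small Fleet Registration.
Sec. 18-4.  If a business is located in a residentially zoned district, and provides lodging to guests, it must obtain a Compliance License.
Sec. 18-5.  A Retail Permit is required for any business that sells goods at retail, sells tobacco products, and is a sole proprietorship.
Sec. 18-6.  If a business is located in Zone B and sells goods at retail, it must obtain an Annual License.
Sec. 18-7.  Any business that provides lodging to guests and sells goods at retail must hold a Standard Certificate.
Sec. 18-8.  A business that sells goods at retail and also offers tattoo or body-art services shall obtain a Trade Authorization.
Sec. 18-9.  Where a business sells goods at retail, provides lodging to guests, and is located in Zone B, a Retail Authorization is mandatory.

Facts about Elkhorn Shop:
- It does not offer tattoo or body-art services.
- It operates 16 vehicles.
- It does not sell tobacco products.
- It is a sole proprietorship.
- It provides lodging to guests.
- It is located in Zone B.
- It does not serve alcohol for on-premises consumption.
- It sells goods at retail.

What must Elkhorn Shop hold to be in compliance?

Sec. 18-1. is located in Zone B; sells goods at retail → Regulatory License required.
Sec. 18-2. sells goods at retail; provides lodging to guests; is located in Zone B (not: is located in Zone C) → Trade License not required.
Sec. 18-3. vehicles 16 < 40; provides lodging to guests → Small Fleet Registration required.
Sec. 18-4. is located in Zone B (not: is located in a residentially zoned district); provides lodging to guests → Compliance License not required.
Sec. 18-5. sells goods at retail; does not sell tobacco products; is a sole proprietorship → Retail Permit not required.
Sec. 18-6. is located in Zone B; sells goods at retail → Annual License required.
Sec. 18-7. provides lodging to guests; sells goods at retail → Standard Certificate required.
Sec. 18-8. sells goods at retail; does not offer tattoo or body-art services → Trade Authorization not required.
Sec. 18-9. sells goods at retail; provides lodging to guests; is located in Zone B → Retail Authorization required.

Annual License, Regulatory License, Retail Authorization, Small Fleet Registration, Standard Certificate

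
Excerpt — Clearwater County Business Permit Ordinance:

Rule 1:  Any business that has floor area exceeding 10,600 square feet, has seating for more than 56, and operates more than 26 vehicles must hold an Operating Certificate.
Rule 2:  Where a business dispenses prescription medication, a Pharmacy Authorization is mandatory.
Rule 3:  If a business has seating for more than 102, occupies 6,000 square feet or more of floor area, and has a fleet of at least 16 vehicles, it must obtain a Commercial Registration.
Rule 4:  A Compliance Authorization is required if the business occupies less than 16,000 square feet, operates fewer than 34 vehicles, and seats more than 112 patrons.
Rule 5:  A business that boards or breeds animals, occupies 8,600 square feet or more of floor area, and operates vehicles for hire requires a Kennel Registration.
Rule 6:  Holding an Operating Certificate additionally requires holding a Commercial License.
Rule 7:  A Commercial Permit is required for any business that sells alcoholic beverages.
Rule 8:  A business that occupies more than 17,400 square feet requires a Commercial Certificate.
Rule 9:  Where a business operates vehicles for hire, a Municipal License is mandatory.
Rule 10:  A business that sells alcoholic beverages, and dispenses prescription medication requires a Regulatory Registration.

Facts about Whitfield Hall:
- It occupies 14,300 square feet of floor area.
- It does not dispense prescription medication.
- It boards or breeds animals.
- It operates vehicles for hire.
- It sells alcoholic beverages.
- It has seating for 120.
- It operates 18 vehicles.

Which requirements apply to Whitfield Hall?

Rule 1: floor area 14,300 square feet > 10,600 square feet; seating 120 > 56; vehicles 18 ≤ 26 → Operating Certificate not required.
Rule 2: does not dispense prescription medication → Pharmacy Authorization not required.
Rule 3: seating 120 > 102; floor area 14,300 square feet ≥ 6,000 square feet; vehicles 18 ≥ 16 → Commercial Registration required.
Rule 4: floor area 14,300 square feet < 16,000 square feet; vehicles 18 < 34; seating 120 > 112 → Compliance Authorization required.
Rule 5: boards or breeds animals; floor area 14,300 square feet ≥ 8,600 square feet; operates vehicles for hire → Kennel Registration required.
Rule 6: Operating Certificate is not required → no effect.
Rule 7: sells alcoholic beverages → Commercial Permit required.
Rule 8: floor area 14,300 square feet ≤ 17,400 square feet → Commercial Certificate not required.
Rule 9: operates vehicles for hire → Municipal License required.
Rule 10: sells alcoholic beverages; does not dispense prescription medication → Regulatory Registration not required.

Commercial Permit, Commercial Registration, Compliance Authorization, Kennel Registration, Municipal License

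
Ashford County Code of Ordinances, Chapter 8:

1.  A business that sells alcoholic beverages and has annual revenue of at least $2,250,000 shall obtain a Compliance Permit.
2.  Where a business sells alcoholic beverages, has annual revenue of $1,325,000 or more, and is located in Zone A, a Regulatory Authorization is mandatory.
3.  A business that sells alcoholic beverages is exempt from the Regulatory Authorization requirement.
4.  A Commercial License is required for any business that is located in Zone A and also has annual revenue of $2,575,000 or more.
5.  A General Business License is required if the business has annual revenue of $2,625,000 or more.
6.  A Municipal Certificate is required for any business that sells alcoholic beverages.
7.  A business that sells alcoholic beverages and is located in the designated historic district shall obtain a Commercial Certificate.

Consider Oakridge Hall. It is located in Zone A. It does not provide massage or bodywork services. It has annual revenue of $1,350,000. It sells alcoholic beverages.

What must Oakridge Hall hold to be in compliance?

1. sells alcoholic beverages; revenue $1,350,000 < $2,250,000 → Compliance Permit not required.
2. sells alcoholic beverages; revenue $1,350,000 ≥ $1,325,000; is located in Zone A → Regulatory Authorization required.
3. sells alcoholic beverages → exempt from Regulatory Authorization.
4. is located in Zone A; revenue $1,350,000 < $2,575,000 → Commercial License not required.
5. revenue $1,350,000 < $2,625,000 → General Business License not required.
6. sells alcoholic beverages → Municipal Certificate required.
7. sells alcoholic beverages; is located in Zone A (not: is located in the designated historic district) → Commercial Certificate not required.

Municipal Certificate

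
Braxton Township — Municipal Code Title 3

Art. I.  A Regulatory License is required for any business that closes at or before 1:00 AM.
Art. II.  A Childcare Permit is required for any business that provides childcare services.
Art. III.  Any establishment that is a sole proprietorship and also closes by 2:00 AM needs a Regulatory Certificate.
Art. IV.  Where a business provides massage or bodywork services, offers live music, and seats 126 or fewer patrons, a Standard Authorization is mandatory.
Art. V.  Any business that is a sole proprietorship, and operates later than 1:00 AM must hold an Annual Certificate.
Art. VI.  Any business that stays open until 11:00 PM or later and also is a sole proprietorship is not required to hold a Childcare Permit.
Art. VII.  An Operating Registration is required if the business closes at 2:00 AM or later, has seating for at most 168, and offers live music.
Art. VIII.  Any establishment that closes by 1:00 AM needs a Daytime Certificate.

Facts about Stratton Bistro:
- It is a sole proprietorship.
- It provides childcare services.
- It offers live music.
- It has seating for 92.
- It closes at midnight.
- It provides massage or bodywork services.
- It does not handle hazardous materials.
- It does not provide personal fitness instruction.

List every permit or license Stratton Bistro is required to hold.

Daytime Certificate, Regulatory Certificate, Regulatory License, Standard Authorization

Art. I. closes midnight, at/before 1:00 AM → Regulatory License required.
Art. II. provides childcare services → Childcare Permit required.
Art. III. is a sole proprietorship; closes midnight, at/before 2:00 AM → Regulatory Certificate required.
Art. IV. provides massage or bodywork services; offers live music; seating 92 ≤ 126 → Standard Authorization required.
Art. V. is a sole proprietorship; closes midnight, at/before 1:00 AM → Annual Certificate not required.
Art. VI. closes midnight, after 11:00 PM; is a sole proprietorship → exempt from Childcare Permit.
Art. VII. closes midnight, at/before 2:00 AM; seating 92 ≤ 168; offers live music → Operating Registration not required.
Art. VIII. closes midnight, at/before 1:00 AM → Daytime Certificate required.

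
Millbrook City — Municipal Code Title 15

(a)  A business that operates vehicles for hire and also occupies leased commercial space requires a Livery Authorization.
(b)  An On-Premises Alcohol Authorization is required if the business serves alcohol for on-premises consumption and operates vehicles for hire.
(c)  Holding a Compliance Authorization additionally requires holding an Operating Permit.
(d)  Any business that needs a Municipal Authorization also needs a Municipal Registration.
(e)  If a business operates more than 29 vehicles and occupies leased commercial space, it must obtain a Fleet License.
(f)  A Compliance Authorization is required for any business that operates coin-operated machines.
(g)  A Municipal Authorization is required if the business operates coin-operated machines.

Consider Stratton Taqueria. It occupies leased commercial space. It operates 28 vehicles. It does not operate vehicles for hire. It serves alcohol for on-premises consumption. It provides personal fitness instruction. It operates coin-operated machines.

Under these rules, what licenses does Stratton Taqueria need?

Compliance Authorization, Municipal Authorization, Municipal Registration, Operating Permit

(a) does not operate vehicles for hire; occupies leased commercial space → Livery Authorization not required.
(b) serves alcohol for on-premises consumption; does not operate vehicles for hire → On-Premises Alcohol Authorization not required.
(c) Compliance Authorization is required → Operating Permit also required.
(d) Municipal Authorization is required → Municipal Registration also required.
(e) vehicles 28 ≤ 29; occupies leased commercial space → Fleet License not required.
(f) operates coin-operated machines → Compliance Authorization required.
(g) operates coin-operated machines → Municipal Authorization required.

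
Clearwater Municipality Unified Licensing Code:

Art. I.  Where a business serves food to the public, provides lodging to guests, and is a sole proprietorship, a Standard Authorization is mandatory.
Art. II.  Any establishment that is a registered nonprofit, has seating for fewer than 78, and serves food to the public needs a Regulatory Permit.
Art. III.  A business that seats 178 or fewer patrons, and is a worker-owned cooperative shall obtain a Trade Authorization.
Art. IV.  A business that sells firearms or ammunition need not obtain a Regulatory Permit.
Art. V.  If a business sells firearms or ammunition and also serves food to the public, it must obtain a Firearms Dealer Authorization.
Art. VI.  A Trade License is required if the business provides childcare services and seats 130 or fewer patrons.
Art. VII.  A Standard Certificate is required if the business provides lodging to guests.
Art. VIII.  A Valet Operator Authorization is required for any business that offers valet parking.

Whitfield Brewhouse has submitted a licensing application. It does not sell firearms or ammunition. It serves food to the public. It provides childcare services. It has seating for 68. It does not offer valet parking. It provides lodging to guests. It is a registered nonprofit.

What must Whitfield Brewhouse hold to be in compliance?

Regulatory Permit, Standard Certificate, Trade License

Art. I. serves food to the public; provides lodging to guests; is a registered nonprofit (not: is a sole proprietorship) → Standard Authorization not required.
Art. II. is a registered nonprofit; seating 68 < 78; serves food to the public → Regulatory Permit required.
Art. III. seating 68 ≤ 178; is a registered nonprofit (not: is a worker-owned cooperative) → Trade Authorization not required.
Art. IV. does not sell firearms or ammunition → Regulatory Permit exemption does not apply.
Art. V. does not sell firearms or ammunition; serves food to the public → Firearms Dealer Authorization not required.
Art. VI. provides childcare services; seating 68 ≤ 130 → Trade License required.
Art. VII. provides lodging to guests → Standard Certificate required.
Art. VIII. does not offer valet parking → Valet Operator Authorization not required.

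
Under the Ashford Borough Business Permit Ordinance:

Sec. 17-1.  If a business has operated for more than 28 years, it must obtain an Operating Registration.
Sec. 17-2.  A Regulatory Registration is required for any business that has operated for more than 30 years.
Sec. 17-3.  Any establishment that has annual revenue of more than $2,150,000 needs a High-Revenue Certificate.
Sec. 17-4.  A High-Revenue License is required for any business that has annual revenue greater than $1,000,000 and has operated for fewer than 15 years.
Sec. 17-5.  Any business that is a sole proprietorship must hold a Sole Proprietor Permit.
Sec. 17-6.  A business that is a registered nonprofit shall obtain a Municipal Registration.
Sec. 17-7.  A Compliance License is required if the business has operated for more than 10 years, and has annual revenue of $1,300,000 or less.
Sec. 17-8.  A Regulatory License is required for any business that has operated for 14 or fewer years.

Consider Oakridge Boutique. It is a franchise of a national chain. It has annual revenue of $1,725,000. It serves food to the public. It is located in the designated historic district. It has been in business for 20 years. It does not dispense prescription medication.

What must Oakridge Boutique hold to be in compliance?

Sec. 17-1. years in business 20 ≤ 28 → Operating Registration not required.
Sec. 17-2. years in business 20 ≤ 30 → Regulatory Registration not required.
Sec. 17-3. revenue $1,725,000 ≤ $2,150,000 → High-Revenue Certificate not required.
Sec. 17-4. revenue $1,725,000 > $1,000,000; years in business 20 ≥ 15 → High-Revenue License not required.
Sec. 17-5. is a franchise of a national chain (not: is a sole proprietorship) → Sole Proprietor Permit not required.
Sec. 17-6. is a franchise of a national chain (not: is a registered nonprofit) → Municipal Registration not required.
Sec. 17-7. years in business 20 > 10; revenue $1,725,000 > $1,300,000 → Compliance License not required.
Sec. 17-8. years in business 20 > 14 → Regulatory License not required.

None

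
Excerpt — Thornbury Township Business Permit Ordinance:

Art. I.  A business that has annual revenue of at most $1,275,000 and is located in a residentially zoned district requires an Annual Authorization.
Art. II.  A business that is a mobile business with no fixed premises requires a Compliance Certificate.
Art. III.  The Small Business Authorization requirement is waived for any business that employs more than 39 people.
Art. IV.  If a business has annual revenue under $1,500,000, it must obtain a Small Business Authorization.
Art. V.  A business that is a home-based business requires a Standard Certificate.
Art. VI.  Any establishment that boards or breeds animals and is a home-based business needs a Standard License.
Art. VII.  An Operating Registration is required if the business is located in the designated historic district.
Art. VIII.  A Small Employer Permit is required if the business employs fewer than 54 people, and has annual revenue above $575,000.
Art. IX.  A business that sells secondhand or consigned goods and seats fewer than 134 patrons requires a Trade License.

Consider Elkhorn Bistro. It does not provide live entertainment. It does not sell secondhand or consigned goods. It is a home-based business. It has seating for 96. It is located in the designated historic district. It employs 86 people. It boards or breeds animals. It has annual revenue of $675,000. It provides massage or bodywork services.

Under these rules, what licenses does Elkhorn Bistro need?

Operating Registration, Standard Certificate, Standard License

Art. I. revenue $675,000 ≤ $1,275,000; is located in the designated historic district (not: is located in a residentially zoned district) → Annual Authorization not required.
Art. II. is a home-based business (not: is a mobile business with no fixed premises) → Compliance Certificate not required.
Art. III. employees 86 > 39 → exempt from Small Business Authorization.
Art. IV. revenue $675,000 < $1,500,000 → Small Business Authorization required.
Art. V. is a home-based business → Standard Certificate required.
Art. VI. boards or breeds animals; is a home-based business → Standard License required.
Art. VII. is located in the designated historic district → Operating Registration required.
Art. VIII. employees 86 ≥ 54; revenue $675,000 > $575,000 → Small Employer Permit not required.
Art. IX. does not sell secondhand or consigned goods; seating 96 < 134 → Trade License not required.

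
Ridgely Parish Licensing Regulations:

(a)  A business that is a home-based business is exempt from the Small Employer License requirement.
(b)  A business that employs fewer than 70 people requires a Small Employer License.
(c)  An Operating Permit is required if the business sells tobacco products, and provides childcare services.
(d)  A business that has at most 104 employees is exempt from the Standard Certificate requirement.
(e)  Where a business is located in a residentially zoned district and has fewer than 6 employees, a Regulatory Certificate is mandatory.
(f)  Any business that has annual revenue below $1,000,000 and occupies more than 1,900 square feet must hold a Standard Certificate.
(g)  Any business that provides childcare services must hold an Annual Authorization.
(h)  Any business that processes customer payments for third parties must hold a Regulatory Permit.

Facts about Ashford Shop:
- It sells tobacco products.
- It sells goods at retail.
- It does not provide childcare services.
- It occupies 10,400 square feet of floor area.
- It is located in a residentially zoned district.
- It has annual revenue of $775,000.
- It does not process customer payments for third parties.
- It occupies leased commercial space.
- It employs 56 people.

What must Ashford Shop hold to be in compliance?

(a) occupies leased commercial space (not: is a home-based business) → Small Employer License exemption does not apply.
(b) employees 56 < 70 → Small Employer License required.
(c) sells tobacco products; does not provide childcare services → Operating Permit not required.
(d) employees 56 ≤ 104 → exempt from Standard Certificate.
(e) is located in a residentially zoned district; employees 56 ≥ 6 → Regulatory Certificate not required.
(f) revenue $775,000 < $1,000,000; floor area 10,400 square feet > 1,900 square feet → Standard Certificate required.
(g) does not provide childcare services → Annual Authorization not required.
(h) does not process customer payments for third parties → Regulatory Permit not required.

Small Employer License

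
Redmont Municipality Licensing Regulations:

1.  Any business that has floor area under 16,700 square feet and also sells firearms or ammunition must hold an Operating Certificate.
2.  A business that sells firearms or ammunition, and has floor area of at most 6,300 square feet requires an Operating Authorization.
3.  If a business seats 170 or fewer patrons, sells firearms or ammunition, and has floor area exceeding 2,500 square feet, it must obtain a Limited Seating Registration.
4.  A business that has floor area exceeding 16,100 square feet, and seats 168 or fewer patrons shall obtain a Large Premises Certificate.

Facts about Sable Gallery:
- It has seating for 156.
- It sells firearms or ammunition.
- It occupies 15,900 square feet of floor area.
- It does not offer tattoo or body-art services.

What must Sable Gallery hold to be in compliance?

1. floor area 15,900 square feet < 16,700 square feet; sells firearms or ammunition → Operating Certificate required.
2. sells firearms or ammunition; floor area 15,900 square feet > 6,300 square feet → Operating Authorization not required.
3. seating 156 ≤ 170; sells firearms or ammunition; floor area 15,900 square feet > 2,500 square feet → Limited Seating Registration required.
4. floor area 15,900 square feet ≤ 16,100 square feet; seating 156 ≤ 168 → Large Premises Certificate not required.

Limited Seating Registration, Operating Certificate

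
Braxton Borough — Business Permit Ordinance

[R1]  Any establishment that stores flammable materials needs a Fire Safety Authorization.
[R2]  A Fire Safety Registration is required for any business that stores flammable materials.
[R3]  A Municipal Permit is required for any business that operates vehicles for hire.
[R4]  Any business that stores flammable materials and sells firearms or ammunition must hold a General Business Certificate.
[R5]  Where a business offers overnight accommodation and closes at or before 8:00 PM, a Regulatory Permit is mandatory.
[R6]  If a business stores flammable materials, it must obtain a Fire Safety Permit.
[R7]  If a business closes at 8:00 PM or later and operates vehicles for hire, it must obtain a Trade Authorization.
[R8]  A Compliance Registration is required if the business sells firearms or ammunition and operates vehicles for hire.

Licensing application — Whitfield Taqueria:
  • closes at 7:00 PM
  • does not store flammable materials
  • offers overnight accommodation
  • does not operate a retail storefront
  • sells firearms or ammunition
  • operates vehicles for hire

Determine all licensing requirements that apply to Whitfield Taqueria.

[R1] does not store flammable materials → Fire Safety Authorization not required.
[R2] does not store flammable materials → Fire Safety Registration not required.
[R3] operates vehicles for hire → Municipal Permit required.
[R4] does not store flammable materials; sells firearms or ammunition → General Business Certificate not required.
[R5] offers overnight accommodation; closes 7:00 PM, at/before 8:00 PM → Regulatory Permit required.
[R6] does not store flammable materials → Fire Safety Permit not required.
[R7] closes 7:00 PM, at/before 8:00 PM; operates vehicles for hire → Trade Authorization not required.
[R8] sells firearms or ammunition; operates vehicles for hire → Compliance Registration required.

Compliance Registration, Municipal Permit, Regulatory Permit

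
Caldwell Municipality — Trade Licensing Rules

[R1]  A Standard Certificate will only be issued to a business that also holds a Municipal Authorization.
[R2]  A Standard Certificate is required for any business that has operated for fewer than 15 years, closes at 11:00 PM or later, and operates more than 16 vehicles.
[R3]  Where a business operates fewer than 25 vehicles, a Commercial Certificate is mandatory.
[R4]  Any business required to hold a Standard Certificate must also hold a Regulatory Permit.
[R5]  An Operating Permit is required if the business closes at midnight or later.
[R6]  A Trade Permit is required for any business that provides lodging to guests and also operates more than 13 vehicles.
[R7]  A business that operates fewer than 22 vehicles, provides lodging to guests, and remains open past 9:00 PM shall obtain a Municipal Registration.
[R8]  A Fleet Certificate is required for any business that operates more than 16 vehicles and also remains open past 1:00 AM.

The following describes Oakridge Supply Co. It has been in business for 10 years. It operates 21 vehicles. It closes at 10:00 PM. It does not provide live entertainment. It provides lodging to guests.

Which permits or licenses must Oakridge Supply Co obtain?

Commercial Certificate, Municipal Registration, Trade Permit

[R1] Standard Certificate is not required → no effect.
[R2] years in business 10 < 15; closes 10:00 PM, at/before 11:00 PM; vehicles 21 > 16 → Standard Certificate not required.
[R3] vehicles 21 < 25 → Commercial Certificate required.
[R4] Standard Certificate is not required → no effect.
[R5] closes 10:00 PM, at/before midnight → Operating Permit not required.
[R6] provides lodging to guests; vehicles 21 > 13 → Trade Permit required.
[R7] vehicles 21 < 22; provides lodging to guests; closes 10:00 PM, after 9:00 PM → Municipal Registration required.
[R8] vehicles 21 > 16; closes 10:00 PM, at/before 1:00 AM → Fleet Certificate not required.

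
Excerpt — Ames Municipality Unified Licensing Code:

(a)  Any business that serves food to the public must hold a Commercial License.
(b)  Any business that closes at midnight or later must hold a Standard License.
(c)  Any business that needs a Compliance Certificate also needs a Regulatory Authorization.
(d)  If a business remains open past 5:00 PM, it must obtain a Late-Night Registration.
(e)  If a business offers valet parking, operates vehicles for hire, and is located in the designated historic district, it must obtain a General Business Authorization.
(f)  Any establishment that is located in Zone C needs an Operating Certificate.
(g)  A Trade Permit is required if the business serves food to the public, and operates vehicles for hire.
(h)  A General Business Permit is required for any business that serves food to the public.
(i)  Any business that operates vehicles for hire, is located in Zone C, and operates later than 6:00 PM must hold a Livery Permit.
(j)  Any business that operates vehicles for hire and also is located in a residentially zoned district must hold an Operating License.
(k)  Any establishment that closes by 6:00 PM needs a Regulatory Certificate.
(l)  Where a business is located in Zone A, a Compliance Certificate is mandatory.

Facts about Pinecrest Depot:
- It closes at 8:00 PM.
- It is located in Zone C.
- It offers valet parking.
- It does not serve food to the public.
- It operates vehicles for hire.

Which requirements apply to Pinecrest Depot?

Late-Night Registration, Livery Permit, Operating Certificate

(a) does not serve food to the public → Commercial License not required.
(b) closes 8:00 PM, at/before midnight → Standard License not required.
(c) Compliance Certificate is not required → no effect.
(d) closes 8:00 PM, after 5:00 PM → Late-Night Registration required.
(e) offers valet parking; operates vehicles for hire; is located in Zone C (not: is located in the designated historic district) → General Business Authorization not required.
(f) is located in Zone C → Operating Certificate required.
(g) does not serve food to the public; operates vehicles for hire → Trade Permit not required.
(h) does not serve food to the public → General Business Permit not required.
(i) operates vehicles for hire; is located in Zone C; closes 8:00 PM, after 6:00 PM → Livery Permit required.
(j) operates vehicles for hire; is located in Zone C (not: is located in a residentially zoned district) → Operating License not required.
(k) closes 8:00 PM, after 6:00 PM → Regulatory Certificate not required.
(l) is located in Zone C (not: is located in Zone A) → Compliance Certificate not required.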